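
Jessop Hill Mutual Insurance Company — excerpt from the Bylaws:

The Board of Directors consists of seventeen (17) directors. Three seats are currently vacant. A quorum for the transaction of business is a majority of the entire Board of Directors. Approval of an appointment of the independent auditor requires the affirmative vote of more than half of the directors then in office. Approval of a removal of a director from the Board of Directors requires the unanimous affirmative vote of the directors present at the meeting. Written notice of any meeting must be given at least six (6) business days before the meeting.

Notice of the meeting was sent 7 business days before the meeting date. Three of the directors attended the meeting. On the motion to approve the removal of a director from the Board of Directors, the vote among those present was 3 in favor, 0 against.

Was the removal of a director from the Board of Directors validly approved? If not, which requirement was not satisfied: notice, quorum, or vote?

Notice: 7 business days given; 6 required (7 ≥ 6). Satisfied.
Quorum: 3 present; quorum is 9. Not satisfied.
Vote: the removal of a director from the Board of Directors requires the unanimous vote of the directors present (3). Unanimous means all 3, so 3 affirmative votes are needed; 3 voted in favor. Satisfied. (Moot — without a quorum no business can be validly transacted.)

Invalid — quorum requirement not satisfied.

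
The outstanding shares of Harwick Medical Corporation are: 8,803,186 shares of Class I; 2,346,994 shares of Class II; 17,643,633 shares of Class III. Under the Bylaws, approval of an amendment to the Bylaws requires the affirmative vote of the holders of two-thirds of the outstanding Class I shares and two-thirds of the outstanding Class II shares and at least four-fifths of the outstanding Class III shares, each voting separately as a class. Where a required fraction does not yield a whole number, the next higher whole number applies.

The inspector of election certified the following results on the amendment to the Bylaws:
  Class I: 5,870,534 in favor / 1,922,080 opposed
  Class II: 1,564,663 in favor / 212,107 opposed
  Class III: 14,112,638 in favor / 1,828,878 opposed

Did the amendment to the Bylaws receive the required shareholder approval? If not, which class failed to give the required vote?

Class I: 2/3 of 8803186 = 5868790.67, rounded up to 5868791; 5,868,791 required, 5,870,534 in favor — approved.
Class II: 2/3 of 2346994 = 1564662.67, rounded up to 1564663; 1,564,663 required, 1,564,663 in favor — approved.
Class III: 4/5 of 17643633 = 14114906.40, rounded up to 14114907; 14,114,907 required, 14,112,638 in favor — not approved.

Not approved — the Class III shares did not give the required vote.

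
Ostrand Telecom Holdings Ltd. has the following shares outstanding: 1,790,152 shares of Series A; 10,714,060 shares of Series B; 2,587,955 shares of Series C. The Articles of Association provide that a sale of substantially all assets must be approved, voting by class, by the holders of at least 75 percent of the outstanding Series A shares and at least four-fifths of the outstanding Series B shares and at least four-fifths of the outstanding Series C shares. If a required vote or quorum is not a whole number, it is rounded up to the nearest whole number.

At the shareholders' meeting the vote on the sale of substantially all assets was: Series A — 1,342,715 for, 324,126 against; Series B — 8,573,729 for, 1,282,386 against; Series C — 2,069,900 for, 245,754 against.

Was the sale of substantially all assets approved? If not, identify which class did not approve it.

Not approved — the Series C shares did not give the required vote.

Series A: 3/4 of 1790152 = 1342614; 1,342,614 required, 1,342,715 in favor — approved.
Series B: 4/5 of 10714060 = 8571248; 8,571,248 required, 8,573,729 in favor — approved.
Series C: 4/5 of 2587955 = 2070364; 2,070,364 required, 2,069,900 in favor — not approved.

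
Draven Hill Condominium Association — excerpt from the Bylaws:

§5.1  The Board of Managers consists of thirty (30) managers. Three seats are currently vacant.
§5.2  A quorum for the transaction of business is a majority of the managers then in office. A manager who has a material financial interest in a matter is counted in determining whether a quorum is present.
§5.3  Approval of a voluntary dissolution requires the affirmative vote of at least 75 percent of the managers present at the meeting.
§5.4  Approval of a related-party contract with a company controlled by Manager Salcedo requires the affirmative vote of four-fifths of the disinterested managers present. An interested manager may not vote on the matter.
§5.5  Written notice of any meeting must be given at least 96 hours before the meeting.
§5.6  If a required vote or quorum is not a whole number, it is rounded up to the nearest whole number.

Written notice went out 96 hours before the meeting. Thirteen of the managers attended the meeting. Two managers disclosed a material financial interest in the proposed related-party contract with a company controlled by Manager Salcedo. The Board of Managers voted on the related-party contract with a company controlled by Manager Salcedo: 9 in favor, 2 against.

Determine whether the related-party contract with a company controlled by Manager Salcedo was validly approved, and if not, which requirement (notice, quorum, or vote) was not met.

Invalid — quorum requirement not satisfied.

Notice: 96 hours given; 96 required (96 ≥ 96). Satisfied.
Quorum: 13 present (interested managers count toward quorum); quorum is 14. Not satisfied.
Vote: the related-party contract with a company controlled by Manager Salcedo requires four-fifths of the disinterested managers present (13 − 2 = 11). 4/5 of 11 = 8.80, rounded up to 9, so 9 affirmative votes are needed; 9 voted in favor. Satisfied. (Moot — without a quorum no business can be validly transacted.)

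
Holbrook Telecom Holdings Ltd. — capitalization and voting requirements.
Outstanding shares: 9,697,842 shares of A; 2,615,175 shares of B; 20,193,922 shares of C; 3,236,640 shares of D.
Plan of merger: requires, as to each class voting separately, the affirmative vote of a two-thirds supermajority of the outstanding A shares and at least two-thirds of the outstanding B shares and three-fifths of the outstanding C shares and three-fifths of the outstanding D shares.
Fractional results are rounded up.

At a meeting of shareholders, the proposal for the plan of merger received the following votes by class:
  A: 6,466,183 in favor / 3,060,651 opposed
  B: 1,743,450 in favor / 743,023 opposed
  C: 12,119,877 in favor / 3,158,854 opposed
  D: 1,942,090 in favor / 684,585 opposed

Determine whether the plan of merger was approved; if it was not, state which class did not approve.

A: 2/3 of 9697842 = 6465228; 6,465,228 required, 6,466,183 in favor — approved.
B: 2/3 of 2615175 = 1743450; 1,743,450 required, 1,743,450 in favor — approved.
C: 3/5 of 20193922 = 12116353.20, rounded up to 12116354; 12,116,354 required, 12,119,877 in favor — approved.
D: 3/5 of 3236640 = 1941984; 1,941,984 required, 1,942,090 in favor — approved.

Approved — every class gave the required vote.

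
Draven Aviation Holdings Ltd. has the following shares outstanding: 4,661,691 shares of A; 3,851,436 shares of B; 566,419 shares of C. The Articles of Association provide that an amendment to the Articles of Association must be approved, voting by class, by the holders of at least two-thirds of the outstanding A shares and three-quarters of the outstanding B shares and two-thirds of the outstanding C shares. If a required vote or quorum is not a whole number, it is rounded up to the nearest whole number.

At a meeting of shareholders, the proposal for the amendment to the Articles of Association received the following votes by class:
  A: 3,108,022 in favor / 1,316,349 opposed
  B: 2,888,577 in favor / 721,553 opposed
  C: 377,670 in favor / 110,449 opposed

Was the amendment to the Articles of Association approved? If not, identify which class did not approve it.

A: 2/3 of 4661691 = 3107794; 3,107,794 required, 3,108,022 in favor — approved.
B: 3/4 of 3851436 = 2888577; 2,888,577 required, 2,888,577 in favor — approved.
C: 2/3 of 566419 = 377612.67, rounded up to 377613; 377,613 required, 377,670 in favor — approved.

Approved — every class gave the required vote.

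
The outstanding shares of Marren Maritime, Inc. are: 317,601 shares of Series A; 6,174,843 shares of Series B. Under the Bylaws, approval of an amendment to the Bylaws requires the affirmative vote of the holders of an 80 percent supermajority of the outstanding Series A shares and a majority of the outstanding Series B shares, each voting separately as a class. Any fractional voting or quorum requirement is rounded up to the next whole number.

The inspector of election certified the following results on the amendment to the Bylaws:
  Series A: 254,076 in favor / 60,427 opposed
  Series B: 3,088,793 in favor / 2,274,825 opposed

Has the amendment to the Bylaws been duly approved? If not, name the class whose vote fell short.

Not approved — the Series A shares did not give the required vote.

Series A: 4/5 of 317601 = 254080.80, rounded up to 254081; 254,081 required, 254,076 in favor — not approved.
Series B: a majority of 6174843 is 3087422; 3,087,422 required, 3,088,793 in favor — approved.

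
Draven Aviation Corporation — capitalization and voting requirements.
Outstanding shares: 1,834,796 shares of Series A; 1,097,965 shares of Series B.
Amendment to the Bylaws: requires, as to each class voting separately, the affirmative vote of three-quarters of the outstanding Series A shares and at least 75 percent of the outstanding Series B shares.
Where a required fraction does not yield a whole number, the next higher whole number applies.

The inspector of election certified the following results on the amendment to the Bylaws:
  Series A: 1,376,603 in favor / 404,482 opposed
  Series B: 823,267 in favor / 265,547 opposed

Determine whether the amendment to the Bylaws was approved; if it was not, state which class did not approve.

Series A: 3/4 of 1834796 = 1376097; 1,376,097 required, 1,376,603 in favor — approved.
Series B: 3/4 of 1097965 = 823473.75, rounded up to 823474; 823,474 required, 823,267 in favor — not approved.

Not approved — the Series B shares did not give the required vote.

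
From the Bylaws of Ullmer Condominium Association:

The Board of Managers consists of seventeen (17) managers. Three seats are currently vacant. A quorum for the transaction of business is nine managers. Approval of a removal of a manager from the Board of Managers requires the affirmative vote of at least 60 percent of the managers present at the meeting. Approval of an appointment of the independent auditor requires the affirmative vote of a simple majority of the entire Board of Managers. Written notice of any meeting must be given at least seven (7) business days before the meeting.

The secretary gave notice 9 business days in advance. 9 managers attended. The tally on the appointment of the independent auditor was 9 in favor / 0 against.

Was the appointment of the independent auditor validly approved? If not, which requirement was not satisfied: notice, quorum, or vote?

Valid — all requirements satisfied.

Notice: 9 business days given; 7 required (9 ≥ 7). Satisfied.
Quorum: 9 present; quorum is 9. Satisfied.
Vote: the appointment of the independent auditor requires a majority of the entire Board of Managers (17). A majority of 17 is 9, so 9 affirmative votes are needed; 9 voted in favor. Satisfied.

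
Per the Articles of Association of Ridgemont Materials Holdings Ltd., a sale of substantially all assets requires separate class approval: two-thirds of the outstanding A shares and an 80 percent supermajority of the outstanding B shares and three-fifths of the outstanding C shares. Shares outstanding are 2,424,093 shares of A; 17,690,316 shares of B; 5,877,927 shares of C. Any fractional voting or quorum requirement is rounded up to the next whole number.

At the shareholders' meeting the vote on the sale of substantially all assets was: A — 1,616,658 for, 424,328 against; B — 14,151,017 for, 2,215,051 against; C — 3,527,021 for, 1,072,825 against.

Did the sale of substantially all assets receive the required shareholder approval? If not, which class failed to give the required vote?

Not approved — the B shares did not give the required vote.

A: 2/3 of 2424093 = 1616062; 1,616,062 required, 1,616,658 in favor — approved.
B: 4/5 of 17690316 = 14152252.80, rounded up to 14152253; 14,152,253 required, 14,151,017 in favor — not approved.
C: 3/5 of 5877927 = 3526756.20, rounded up to 3526757; 3,526,757 required, 3,527,021 in favor — approved.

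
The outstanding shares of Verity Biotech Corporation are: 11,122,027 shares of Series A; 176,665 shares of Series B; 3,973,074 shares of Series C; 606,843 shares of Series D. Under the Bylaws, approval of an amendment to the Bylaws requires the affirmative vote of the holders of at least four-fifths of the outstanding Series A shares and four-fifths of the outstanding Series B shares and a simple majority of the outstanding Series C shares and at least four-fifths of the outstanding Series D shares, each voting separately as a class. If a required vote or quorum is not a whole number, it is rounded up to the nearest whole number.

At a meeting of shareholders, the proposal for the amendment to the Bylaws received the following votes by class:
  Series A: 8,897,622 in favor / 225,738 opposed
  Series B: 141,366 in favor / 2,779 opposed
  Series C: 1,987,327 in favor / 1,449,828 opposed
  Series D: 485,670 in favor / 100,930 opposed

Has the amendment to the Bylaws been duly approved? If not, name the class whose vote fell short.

Approved — every class gave the required vote.

Series A: 4/5 of 11122027 = 8897621.60, rounded up to 8897622; 8,897,622 required, 8,897,622 in favor — approved.
Series B: 4/5 of 176665 = 141332; 141,332 required, 141,366 in favor — approved.
Series C: a majority of 3973074 is 1986538; 1,986,538 required, 1,987,327 in favor — approved.
Series D: 4/5 of 606843 = 485474.40, rounded up to 485475; 485,475 required, 485,670 in favor — approved.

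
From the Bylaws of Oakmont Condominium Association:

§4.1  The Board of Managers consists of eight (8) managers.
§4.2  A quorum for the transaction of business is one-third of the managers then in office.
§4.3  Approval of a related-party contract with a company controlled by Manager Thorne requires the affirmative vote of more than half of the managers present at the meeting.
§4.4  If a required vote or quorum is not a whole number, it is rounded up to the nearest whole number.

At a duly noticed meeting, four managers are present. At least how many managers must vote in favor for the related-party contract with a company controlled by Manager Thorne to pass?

3

The related-party contract with a company controlled by Manager Thorne requires a majority of the managers present (4).
A majority of 4 is 3.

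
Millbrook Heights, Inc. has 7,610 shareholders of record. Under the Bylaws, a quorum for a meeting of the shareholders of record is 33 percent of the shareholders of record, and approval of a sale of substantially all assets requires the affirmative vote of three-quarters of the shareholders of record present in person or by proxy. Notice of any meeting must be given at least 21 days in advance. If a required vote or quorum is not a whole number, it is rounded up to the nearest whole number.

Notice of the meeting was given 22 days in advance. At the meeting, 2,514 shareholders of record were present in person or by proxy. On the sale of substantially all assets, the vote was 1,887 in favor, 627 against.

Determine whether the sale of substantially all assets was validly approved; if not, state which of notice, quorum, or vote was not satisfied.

Notice: 22 days given; 21 required. Satisfied.
Quorum: 33% of 7,610 = 2,511.30, rounded up to 2,512; 2,514 present. Satisfied.
Vote: requires three-fourths of those present (2,514); 3/4 of 2514 = 1885.50, rounded up to 1886, so 1,886 needed; 1,887 in favor. Satisfied.

Valid — all requirements satisfied.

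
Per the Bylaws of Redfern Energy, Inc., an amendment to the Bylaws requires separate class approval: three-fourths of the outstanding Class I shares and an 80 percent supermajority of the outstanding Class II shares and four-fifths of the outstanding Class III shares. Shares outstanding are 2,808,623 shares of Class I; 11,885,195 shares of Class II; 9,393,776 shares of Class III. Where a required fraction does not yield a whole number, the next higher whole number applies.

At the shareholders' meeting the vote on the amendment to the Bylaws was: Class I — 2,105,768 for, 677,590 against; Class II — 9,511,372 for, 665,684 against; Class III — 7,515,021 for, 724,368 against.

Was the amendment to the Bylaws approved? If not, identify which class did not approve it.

Class I: 3/4 of 2808623 = 2106467.25, rounded up to 2106468; 2,106,468 required, 2,105,768 in favor — not approved.
Class II: 4/5 of 11885195 = 9508156; 9,508,156 required, 9,511,372 in favor — approved.
Class III: 4/5 of 9393776 = 7515020.80, rounded up to 7515021; 7,515,021 required, 7,515,021 in favor — approved.

Not approved — the Class I shares did not give the required vote.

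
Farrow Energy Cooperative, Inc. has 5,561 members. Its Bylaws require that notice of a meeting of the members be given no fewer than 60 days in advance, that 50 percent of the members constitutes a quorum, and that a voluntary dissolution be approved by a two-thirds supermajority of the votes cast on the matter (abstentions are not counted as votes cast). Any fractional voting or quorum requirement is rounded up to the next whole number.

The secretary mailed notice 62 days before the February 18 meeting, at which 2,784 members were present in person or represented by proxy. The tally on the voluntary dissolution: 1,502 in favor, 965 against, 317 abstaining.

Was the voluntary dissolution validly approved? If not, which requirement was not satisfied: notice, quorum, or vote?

Notice: 62 days given; 60 required. Satisfied.
Quorum: 50% of 5,561 = 2,780.50, rounded up to 2,781; 2,784 present. Satisfied.
Vote: requires two-thirds of the votes cast (2,784 − 317 abstaining = 2,467); 2/3 of 2467 = 1644.67, rounded up to 1645, so 1,645 needed; 1,502 in favor. Not satisfied.

Invalid — vote requirement not satisfied.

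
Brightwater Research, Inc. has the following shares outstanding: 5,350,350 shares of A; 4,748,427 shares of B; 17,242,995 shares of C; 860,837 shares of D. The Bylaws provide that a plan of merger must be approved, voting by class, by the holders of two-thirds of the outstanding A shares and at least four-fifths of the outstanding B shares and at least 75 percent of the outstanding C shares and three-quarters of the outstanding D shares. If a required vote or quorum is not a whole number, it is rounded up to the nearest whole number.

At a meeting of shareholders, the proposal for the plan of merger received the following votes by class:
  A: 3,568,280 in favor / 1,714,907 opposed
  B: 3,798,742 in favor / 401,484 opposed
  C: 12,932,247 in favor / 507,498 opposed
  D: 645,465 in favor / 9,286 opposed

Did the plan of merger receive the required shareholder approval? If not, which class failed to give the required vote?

A: 2/3 of 5350350 = 3566900; 3,566,900 required, 3,568,280 in favor — approved.
B: 4/5 of 4748427 = 3798741.60, rounded up to 3798742; 3,798,742 required, 3,798,742 in favor — approved.
C: 3/4 of 17242995 = 12932246.25, rounded up to 12932247; 12,932,247 required, 12,932,247 in favor — approved.
D: 3/4 of 860837 = 645627.75, rounded up to 645628; 645,628 required, 645,465 in favor — not approved.

Not approved — the D shares did not give the required vote.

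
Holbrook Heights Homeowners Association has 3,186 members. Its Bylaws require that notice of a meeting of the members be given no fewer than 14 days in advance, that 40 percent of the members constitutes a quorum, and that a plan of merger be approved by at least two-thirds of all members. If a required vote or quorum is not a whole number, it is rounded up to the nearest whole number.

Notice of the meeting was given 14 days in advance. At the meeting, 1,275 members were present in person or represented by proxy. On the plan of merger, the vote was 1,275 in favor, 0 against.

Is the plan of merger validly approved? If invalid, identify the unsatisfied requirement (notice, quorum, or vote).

Invalid — vote requirement not satisfied.

Notice: 14 days given; 14 required. Satisfied.
Quorum: 40% of 3,186 = 1,274.40, rounded up to 1,275; 1,275 present. Satisfied.
Vote: requires two-thirds of all members (3,186); 2/3 of 3186 = 2124, so 2,124 needed; 1,275 in favor. Not satisfied.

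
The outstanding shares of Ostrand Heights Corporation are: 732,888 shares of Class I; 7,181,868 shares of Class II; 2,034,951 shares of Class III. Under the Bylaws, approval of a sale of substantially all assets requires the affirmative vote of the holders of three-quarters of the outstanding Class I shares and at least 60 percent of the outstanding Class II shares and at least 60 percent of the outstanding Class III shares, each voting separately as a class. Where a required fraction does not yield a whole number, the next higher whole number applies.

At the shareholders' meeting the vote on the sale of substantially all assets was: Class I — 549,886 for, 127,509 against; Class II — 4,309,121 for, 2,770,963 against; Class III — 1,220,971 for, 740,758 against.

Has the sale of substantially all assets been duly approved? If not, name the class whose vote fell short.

Approved — every class gave the required vote.

Class I: 3/4 of 732888 = 549666; 549,666 required, 549,886 in favor — approved.
Class II: 3/5 of 7181868 = 4309120.80, rounded up to 4309121; 4,309,121 required, 4,309,121 in favor — approved.
Class III: 3/5 of 2034951 = 1220970.60, rounded up to 1220971; 1,220,971 required, 1,220,971 in favor — approved.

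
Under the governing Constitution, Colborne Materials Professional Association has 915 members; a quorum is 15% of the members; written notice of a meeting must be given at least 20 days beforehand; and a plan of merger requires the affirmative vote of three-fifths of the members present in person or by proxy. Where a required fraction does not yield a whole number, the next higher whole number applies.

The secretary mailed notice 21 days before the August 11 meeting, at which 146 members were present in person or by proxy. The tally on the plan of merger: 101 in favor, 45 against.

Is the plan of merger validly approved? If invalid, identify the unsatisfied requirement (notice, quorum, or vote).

Notice: 21 days given; 20 required. Satisfied.
Quorum: 15% of 915 = 137.25, rounded up to 138; 146 present. Satisfied.
Vote: requires three-fifths of those present (146); 3/5 of 146 = 87.60, rounded up to 88, so 88 needed; 101 in favor. Satisfied.

Valid — all requirements satisfied.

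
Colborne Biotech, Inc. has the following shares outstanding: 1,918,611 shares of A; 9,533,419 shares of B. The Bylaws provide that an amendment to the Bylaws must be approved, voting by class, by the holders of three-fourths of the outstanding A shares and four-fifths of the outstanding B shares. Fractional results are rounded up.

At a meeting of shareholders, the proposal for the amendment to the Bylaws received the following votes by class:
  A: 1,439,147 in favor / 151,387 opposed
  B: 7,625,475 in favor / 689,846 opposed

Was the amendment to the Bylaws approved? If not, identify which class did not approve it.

Not approved — the B shares did not give the required vote.

A: 3/4 of 1918611 = 1438958.25, rounded up to 1438959; 1,438,959 required, 1,439,147 in favor — approved.
B: 4/5 of 9533419 = 7626735.20, rounded up to 7626736; 7,626,736 required, 7,625,475 in favor — not approved.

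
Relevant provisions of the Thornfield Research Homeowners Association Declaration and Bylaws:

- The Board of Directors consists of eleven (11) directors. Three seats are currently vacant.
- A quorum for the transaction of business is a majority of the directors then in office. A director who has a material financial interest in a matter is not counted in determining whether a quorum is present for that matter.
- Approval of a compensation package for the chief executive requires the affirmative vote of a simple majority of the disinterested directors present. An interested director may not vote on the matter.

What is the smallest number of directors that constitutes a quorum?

A majority of 8 is 5.

5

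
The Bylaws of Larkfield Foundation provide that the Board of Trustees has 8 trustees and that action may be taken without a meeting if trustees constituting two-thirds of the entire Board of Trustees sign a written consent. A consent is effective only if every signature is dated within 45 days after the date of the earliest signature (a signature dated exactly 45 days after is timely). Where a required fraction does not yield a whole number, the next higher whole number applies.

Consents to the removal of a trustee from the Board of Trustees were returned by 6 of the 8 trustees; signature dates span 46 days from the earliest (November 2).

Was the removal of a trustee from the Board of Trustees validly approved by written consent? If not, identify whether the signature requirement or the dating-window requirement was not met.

Not effective — dating-window requirement not satisfied.

Signatures required: two-thirds of 8 — 2/3 of 8 = 5.33, rounded up to 6, so 6 needed; 6 signed. Sufficient.
Dating window: the latest signature is 46 days after the earliest; the limit is 45 days. Outside the window.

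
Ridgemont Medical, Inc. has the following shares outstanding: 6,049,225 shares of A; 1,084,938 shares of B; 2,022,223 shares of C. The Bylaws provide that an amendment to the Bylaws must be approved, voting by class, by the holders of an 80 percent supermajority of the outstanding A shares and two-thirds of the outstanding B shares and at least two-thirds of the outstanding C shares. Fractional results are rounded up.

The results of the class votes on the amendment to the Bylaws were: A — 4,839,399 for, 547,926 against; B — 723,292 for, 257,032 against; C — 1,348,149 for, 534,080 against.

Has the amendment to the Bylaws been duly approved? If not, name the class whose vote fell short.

Approved — every class gave the required vote.

A: 4/5 of 6049225 = 4839380; 4,839,380 required, 4,839,399 in favor — approved.
B: 2/3 of 1084938 = 723292; 723,292 required, 723,292 in favor — approved.
C: 2/3 of 2022223 = 1348148.67, rounded up to 1348149; 1,348,149 required, 1,348,149 in favor — approved.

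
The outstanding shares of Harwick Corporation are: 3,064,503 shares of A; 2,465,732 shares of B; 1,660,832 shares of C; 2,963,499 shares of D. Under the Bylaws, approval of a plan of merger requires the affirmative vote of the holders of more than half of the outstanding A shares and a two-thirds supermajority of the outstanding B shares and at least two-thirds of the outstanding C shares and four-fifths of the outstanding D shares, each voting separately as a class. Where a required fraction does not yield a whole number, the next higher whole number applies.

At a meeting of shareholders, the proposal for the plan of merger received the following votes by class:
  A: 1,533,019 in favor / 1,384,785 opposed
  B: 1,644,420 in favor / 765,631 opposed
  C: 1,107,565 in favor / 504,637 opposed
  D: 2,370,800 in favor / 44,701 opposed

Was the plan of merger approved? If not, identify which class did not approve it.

A: a majority of 3064503 is 1532252; 1,532,252 required, 1,533,019 in favor — approved.
B: 2/3 of 2465732 = 1643821.33, rounded up to 1643822; 1,643,822 required, 1,644,420 in favor — approved.
C: 2/3 of 1660832 = 1107221.33, rounded up to 1107222; 1,107,222 required, 1,107,565 in favor — approved.
D: 4/5 of 2963499 = 2370799.20, rounded up to 2370800; 2,370,800 required, 2,370,800 in favor — approved.

Approved — every class gave the required vote.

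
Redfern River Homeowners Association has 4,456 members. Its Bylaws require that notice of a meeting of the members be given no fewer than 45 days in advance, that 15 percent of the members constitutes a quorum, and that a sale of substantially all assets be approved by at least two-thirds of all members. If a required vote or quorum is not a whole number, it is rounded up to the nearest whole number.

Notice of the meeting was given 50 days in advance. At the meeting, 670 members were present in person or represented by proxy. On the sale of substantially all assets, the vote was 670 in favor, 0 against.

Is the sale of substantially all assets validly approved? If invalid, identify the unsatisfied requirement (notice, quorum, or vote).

Notice: 50 days given; 45 required. Satisfied.
Quorum: 15% of 4,456 = 668.40, rounded up to 669; 670 present. Satisfied.
Vote: requires two-thirds of all members (4,456); 2/3 of 4456 = 2970.67, rounded up to 2971, so 2,971 needed; 670 in favor. Not satisfied.

Invalid — vote requirement not satisfied.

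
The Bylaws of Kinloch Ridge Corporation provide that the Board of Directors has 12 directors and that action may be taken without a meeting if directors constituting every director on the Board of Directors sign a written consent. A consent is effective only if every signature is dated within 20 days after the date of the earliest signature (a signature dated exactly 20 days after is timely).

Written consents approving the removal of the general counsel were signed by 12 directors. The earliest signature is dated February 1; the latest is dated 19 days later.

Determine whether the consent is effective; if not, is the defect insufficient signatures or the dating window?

Signatures required: every one of 12 — unanimous means all 12, so 12 needed; 12 signed. Sufficient.
Dating window: the latest signature is 19 days after the earliest; the limit is 20 days. Within the window.

Effective — both the signature and dating-window requirements are satisfied.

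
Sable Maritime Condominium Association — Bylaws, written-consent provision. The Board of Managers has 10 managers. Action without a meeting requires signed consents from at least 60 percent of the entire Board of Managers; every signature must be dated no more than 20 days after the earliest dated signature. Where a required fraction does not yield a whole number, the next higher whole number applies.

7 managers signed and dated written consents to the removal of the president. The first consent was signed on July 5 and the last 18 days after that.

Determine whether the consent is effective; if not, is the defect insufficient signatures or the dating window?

Signatures required: at least 60 percent of 10 — 3/5 of 10 = 6, so 6 needed; 7 signed. Sufficient.
Dating window: the latest signature is 18 days after the earliest; the limit is 20 days. Within the window.

Effective — both the signature and dating-window requirements are satisfied.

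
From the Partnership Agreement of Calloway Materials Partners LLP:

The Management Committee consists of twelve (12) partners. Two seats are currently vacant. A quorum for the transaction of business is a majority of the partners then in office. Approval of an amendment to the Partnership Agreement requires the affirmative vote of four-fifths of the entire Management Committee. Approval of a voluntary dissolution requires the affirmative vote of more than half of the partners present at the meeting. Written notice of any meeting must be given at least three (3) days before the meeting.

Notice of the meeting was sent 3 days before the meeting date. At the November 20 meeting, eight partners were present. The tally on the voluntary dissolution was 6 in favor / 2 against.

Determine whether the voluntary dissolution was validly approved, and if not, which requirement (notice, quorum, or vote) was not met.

Valid — all requirements satisfied.

Notice: 3 days given; 3 required (3 ≥ 3). Satisfied.
Quorum: 8 present; quorum is 6. Satisfied.
Vote: the voluntary dissolution requires a majority of the partners present (8). A majority of 8 is 5, so 5 affirmative votes are needed; 6 voted in favor. Satisfied.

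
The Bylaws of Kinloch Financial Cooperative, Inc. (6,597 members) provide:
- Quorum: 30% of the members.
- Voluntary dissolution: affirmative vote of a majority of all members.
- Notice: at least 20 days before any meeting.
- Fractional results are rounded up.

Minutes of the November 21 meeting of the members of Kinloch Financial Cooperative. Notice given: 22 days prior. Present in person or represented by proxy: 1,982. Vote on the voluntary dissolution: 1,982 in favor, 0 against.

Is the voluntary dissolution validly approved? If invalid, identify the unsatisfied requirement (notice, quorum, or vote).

Invalid — vote requirement not satisfied.

Notice: 22 days given; 20 required. Satisfied.
Quorum: 30% of 6,597 = 1,979.10, rounded up to 1,980; 1,982 present. Satisfied.
Vote: requires a majority of all members (6,597); a majority of 6597 is 3299, so 3,299 needed; 1,982 in favor. Not satisfied.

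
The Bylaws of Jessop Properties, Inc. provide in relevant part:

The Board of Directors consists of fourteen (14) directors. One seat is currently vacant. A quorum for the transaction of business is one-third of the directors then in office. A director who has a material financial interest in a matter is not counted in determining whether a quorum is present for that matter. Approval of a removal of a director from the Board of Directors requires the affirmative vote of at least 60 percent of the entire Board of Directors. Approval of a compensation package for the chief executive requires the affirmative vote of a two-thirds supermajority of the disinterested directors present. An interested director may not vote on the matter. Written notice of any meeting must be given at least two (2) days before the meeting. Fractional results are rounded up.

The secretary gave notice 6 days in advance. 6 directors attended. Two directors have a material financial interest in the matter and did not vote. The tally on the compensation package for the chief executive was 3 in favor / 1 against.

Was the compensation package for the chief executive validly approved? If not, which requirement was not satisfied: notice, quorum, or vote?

Notice: 6 days given; 2 required (6 ≥ 2). Satisfied.
Quorum: 6 present, but the 2 interested directors do not count, leaving 4. Quorum is 5. Not satisfied.
Vote: the compensation package for the chief executive requires two-thirds of the disinterested directors present (6 − 2 = 4). 2/3 of 4 = 2.67, rounded up to 3, so 3 affirmative votes are needed; 3 voted in favor. Satisfied. (Moot — without a quorum no business can be validly transacted.)

Invalid — quorum requirement not satisfied.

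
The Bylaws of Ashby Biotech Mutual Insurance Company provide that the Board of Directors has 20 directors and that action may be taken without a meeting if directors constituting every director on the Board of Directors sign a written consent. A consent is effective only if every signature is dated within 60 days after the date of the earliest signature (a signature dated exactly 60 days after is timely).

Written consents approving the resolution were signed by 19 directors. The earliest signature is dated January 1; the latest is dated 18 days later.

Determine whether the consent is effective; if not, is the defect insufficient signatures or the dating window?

Not effective — insufficient signatures.

Signatures required: the unanimous vote of 20 — unanimous means all 20, so 20 needed; 19 signed. Insufficient.
Dating window: the latest signature is 18 days after the earliest; the limit is 60 days. Within the window.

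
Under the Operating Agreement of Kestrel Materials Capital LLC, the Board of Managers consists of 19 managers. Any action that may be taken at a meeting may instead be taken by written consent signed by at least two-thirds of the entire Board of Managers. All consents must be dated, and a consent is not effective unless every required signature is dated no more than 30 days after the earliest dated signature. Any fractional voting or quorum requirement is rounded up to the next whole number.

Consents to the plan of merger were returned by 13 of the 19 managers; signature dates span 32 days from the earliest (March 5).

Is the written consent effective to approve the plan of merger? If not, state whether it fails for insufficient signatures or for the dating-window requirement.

Signatures required: at least two-thirds of 19 — 2/3 of 19 = 12.67, rounded up to 13, so 13 needed; 13 signed. Sufficient.
Dating window: the latest signature is 32 days after the earliest; the limit is 30 days. Outside the window.

Not effective — dating-window requirement not satisfied.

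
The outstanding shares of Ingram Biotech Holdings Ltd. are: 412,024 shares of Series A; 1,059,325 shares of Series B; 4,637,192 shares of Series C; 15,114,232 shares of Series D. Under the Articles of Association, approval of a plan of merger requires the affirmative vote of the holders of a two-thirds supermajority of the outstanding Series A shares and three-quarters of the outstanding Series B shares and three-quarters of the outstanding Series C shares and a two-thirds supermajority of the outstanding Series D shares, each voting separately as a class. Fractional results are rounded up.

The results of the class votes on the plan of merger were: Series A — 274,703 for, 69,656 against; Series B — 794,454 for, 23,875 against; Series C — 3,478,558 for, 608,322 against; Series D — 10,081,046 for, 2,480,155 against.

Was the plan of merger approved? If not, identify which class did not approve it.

Series A: 2/3 of 412024 = 274682.67, rounded up to 274683; 274,683 required, 274,703 in favor — approved.
Series B: 3/4 of 1059325 = 794493.75, rounded up to 794494; 794,494 required, 794,454 in favor — not approved.
Series C: 3/4 of 4637192 = 3477894; 3,477,894 required, 3,478,558 in favor — approved.
Series D: 2/3 of 15114232 = 10076154.67, rounded up to 10076155; 10,076,155 required, 10,081,046 in favor — approved.

Not approved — the Series B shares did not give the required vote.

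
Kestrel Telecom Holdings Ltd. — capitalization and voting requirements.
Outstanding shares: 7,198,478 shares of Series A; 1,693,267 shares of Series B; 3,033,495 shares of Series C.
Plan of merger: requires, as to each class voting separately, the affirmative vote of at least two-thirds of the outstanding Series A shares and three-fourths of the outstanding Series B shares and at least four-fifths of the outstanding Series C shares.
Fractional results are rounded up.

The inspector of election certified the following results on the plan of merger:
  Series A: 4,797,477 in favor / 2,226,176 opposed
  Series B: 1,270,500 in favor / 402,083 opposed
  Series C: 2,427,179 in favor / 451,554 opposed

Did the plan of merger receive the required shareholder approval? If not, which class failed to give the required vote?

Not approved — the Series A shares did not give the required vote.

Series A: 2/3 of 7198478 = 4798985.33, rounded up to 4798986; 4,798,986 required, 4,797,477 in favor — not approved.
Series B: 3/4 of 1693267 = 1269950.25, rounded up to 1269951; 1,269,951 required, 1,270,500 in favor — approved.
Series C: 4/5 of 3033495 = 2426796; 2,426,796 required, 2,427,179 in favor — approved.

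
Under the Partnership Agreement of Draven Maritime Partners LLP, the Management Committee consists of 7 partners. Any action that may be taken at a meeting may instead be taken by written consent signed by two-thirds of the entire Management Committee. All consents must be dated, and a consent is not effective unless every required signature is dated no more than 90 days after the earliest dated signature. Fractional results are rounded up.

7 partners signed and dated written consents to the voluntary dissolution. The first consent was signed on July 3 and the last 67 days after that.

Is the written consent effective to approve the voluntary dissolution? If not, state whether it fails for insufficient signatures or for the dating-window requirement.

Effective — both the signature and dating-window requirements are satisfied.

Signatures required: two-thirds of 7 — 2/3 of 7 = 4.67, rounded up to 5, so 5 needed; 7 signed. Sufficient.
Dating window: the latest signature is 67 days after the earliest; the limit is 90 days. Within the window.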